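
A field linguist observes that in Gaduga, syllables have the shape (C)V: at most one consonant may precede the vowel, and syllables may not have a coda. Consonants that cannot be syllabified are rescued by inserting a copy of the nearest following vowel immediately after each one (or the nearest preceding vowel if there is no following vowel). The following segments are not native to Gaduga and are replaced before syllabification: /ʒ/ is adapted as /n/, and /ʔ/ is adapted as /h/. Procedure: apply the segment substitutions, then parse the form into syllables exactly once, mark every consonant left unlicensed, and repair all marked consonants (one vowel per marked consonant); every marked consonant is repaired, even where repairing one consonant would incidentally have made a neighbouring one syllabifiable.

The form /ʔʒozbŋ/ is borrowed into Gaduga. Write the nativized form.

honozoboŋo

Substitution: /ʔ/ → /h/, /ʒ/ → /n/, giving /hnozbŋ/.
Syllabifying with onset maximization leaves /h/, /z/, /b/, /ŋ/ stranded (no codas are permitted; onsets are limited to one consonant).
Each unlicensed consonant becomes the onset of a new syllable: /h/ → /ho/, /z/ → /zo/, /b/ → /bo/, /ŋ/ → /ŋo/.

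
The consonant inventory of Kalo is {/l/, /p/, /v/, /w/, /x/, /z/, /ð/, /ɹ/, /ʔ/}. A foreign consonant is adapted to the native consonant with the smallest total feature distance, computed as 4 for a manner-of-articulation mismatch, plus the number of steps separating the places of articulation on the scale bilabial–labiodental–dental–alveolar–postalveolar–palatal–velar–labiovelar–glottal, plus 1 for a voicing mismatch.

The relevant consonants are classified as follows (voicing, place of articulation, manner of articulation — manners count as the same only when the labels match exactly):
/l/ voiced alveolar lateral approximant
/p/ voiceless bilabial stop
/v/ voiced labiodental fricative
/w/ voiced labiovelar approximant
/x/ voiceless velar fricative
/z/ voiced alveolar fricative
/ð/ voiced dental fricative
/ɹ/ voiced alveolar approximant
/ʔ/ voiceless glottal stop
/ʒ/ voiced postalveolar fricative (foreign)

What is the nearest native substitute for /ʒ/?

z

/z/ is closest: same manner (fricative), place distance 1 (postalveolar→alveolar), same voicing; total 1. Next closest is /ð/ at distance 2.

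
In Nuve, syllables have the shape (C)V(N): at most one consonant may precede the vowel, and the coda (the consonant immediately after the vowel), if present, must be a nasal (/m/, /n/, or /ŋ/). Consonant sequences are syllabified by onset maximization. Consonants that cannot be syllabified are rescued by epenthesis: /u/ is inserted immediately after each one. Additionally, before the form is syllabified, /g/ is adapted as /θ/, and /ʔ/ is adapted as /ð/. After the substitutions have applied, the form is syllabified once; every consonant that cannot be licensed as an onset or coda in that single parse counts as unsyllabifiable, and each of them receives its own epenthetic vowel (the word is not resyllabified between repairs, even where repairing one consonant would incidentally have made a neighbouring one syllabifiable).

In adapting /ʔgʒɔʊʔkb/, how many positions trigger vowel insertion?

5

After substitution the input is /ðθʒɔʊðkb/.
The unsyllabifiable consonants are /ð/, /θ/, /ð/, /k/, /b/; each receives one epenthetic vowel.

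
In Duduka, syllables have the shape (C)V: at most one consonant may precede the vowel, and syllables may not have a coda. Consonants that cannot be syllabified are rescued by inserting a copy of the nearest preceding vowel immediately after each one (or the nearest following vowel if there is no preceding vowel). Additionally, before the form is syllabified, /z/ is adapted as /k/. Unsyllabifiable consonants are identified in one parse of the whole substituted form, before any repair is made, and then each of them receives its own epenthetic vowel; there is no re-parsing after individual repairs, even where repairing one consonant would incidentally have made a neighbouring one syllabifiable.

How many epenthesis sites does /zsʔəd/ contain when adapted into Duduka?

3

After substitution the input is /ksʔəd/.
The unsyllabifiable consonants are /k/, /s/, /d/; each receives one epenthetic vowel.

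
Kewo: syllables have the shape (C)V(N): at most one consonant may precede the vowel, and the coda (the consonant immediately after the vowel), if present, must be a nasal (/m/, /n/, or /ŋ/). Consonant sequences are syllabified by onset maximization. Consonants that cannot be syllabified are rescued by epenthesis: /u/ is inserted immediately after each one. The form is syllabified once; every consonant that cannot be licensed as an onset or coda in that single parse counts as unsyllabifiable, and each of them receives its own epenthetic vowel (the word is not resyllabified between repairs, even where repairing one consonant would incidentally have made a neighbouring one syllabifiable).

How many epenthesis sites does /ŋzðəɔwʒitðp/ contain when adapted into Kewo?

The unsyllabifiable consonants are /ŋ/, /z/, /w/, /t/, /ð/, /p/; each receives one epenthetic vowel.

6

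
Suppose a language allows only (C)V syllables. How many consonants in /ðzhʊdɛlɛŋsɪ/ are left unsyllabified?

Syllabifying with onset maximization leaves /ð/, /z/, /ŋ/ stranded (no codas are permitted; onsets are limited to one consonant).

3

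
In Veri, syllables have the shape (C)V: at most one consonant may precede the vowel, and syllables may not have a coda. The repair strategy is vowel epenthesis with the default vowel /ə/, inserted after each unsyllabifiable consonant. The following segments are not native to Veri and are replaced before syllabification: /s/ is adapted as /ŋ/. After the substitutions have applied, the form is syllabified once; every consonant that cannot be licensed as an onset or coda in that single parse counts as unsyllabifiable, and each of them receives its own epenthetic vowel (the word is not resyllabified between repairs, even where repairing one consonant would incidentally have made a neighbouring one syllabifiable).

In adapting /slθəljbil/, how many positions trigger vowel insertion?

5

After substitution the input is /ŋlθəljbil/.
The unsyllabifiable consonants are /ŋ/, /l/, /l/, /j/, /l/; each receives one epenthetic vowel.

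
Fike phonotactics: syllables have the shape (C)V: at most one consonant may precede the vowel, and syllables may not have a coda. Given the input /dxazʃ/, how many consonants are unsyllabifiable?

Syllabifying with onset maximization leaves /d/, /z/, /ʃ/ stranded (no codas are permitted; onsets are limited to one consonant).

3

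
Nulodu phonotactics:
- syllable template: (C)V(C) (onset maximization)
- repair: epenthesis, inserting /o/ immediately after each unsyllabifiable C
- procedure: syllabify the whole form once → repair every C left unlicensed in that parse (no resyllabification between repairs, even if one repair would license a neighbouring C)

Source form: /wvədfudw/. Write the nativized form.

wovədfudwo

Under (C)V(C), the unsyllabifiable consonants are /w/, /w/ (at most one coda consonant is licensed; onsets are limited to one consonant).
Epenthesis after each stranded consonant: /w/ → /wo/, /w/ → /wo/.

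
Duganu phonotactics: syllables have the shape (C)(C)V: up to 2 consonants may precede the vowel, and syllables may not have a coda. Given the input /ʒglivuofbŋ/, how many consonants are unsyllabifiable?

4

Syllabifying with onset maximization leaves /ʒ/, /f/, /b/, /ŋ/ stranded (no codas are permitted; onsets may contain at most 2 consonants).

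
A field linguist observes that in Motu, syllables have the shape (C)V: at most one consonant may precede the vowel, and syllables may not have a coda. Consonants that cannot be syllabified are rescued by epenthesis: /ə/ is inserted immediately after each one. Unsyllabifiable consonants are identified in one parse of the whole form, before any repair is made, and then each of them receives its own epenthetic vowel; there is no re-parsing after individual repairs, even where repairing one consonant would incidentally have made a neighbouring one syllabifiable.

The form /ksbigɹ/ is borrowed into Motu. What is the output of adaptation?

kəsəbigəɹə

Syllabifying with onset maximization leaves /k/, /s/, /g/, /ɹ/ stranded (no codas are permitted; onsets are limited to one consonant).
Epenthesis after each stranded consonant: /k/ → /kə/, /s/ → /sə/, /g/ → /gə/, /ɹ/ → /ɹə/.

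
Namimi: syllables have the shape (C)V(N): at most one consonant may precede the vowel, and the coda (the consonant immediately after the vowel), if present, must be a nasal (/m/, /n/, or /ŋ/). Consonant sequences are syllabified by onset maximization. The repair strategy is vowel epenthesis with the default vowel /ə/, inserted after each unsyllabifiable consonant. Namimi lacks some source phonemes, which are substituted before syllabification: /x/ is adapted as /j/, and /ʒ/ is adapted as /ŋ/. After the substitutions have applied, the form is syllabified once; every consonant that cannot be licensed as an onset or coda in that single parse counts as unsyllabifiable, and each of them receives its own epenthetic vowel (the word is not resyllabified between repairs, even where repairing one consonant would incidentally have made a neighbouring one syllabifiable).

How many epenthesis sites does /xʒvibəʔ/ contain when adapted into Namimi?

After substitution the input is /jŋvibəʔ/.
The unsyllabifiable consonants are /j/, /ŋ/, /ʔ/; each receives one epenthetic vowel.

3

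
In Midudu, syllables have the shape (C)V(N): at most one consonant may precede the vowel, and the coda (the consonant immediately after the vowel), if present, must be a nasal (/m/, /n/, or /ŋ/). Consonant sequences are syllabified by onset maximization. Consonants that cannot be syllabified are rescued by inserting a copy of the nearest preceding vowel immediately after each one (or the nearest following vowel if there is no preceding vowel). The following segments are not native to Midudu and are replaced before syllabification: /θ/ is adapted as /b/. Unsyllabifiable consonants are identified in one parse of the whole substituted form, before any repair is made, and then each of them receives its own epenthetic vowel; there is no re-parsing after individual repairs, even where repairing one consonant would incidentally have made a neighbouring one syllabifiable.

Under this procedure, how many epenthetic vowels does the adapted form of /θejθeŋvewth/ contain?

After substitution the input is /bejbeŋvewth/.
The unsyllabifiable consonants are /j/, /w/, /t/, /h/; each receives one epenthetic vowel.

4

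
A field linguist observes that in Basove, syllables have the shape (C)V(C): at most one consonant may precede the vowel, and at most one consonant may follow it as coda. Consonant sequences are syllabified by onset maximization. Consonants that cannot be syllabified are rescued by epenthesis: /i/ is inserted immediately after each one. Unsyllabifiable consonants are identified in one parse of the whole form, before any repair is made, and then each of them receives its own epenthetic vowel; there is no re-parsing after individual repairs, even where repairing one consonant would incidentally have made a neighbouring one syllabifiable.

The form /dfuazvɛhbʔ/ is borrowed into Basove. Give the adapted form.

Syllabifying with onset maximization leaves /d/, /b/, /ʔ/ stranded (at most one coda consonant is licensed; onsets are limited to one consonant).
Epenthesis after each stranded consonant: /d/ → /di/, /b/ → /bi/, /ʔ/ → /ʔi/.

difuazvɛhbiʔi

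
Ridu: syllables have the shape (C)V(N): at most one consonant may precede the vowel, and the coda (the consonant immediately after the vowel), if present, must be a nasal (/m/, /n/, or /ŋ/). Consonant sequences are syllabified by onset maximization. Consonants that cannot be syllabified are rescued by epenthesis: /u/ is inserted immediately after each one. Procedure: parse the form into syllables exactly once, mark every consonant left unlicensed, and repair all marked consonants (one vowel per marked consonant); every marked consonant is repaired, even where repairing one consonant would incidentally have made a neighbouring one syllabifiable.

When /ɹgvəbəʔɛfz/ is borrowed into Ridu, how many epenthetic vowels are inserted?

4

The unsyllabifiable consonants are /ɹ/, /g/, /f/, /z/; each receives one epenthetic vowel.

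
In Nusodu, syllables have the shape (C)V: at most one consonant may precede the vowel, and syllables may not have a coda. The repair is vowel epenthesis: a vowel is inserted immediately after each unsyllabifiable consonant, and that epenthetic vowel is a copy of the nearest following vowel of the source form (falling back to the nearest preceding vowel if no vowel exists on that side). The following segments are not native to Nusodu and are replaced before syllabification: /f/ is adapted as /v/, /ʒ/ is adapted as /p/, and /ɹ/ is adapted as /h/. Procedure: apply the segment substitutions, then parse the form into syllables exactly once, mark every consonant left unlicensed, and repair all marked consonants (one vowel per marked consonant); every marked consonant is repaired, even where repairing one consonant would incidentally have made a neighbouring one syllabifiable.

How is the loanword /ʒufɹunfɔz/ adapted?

Substitution: /ʒ/ → /p/, /f/ → /v/, /ɹ/ → /h/, giving /puvhunvɔz/.
The consonants /v/, /n/, /z/ cannot be parsed into a legal (C)V syllable (no codas are permitted; onsets are limited to one consonant).
Epenthesis after each stranded consonant: /v/ → /vu/, /n/ → /nɔ/, /z/ → /zɔ/.

puvuhunɔvɔzɔ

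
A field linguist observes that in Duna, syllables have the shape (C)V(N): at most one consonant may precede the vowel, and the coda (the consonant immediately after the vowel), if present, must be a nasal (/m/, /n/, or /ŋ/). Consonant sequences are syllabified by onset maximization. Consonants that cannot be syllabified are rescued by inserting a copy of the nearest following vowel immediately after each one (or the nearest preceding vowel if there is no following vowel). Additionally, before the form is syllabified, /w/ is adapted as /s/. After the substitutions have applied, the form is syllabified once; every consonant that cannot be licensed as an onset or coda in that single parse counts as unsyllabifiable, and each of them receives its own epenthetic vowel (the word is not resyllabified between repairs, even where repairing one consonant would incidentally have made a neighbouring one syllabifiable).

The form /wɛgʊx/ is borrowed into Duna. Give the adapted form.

Substitution: /w/ → /s/, giving /sɛgʊx/.
Syllabifying with onset maximization leaves /x/ stranded (only a nasal (/m/, /n/, or /ŋ/) is licensed in coda position; onsets are limited to one consonant).
Each unlicensed consonant becomes the onset of a new syllable: /x/ → /xʊ/.

sɛgʊxʊ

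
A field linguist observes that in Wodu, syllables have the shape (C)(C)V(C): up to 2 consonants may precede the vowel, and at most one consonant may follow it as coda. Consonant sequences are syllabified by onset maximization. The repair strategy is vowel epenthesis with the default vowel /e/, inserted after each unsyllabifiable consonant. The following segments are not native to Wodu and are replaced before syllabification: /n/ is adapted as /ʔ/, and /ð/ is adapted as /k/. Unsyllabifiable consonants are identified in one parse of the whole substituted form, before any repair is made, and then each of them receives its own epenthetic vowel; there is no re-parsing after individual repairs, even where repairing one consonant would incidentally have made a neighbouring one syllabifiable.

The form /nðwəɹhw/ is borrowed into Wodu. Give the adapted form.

ʔekwəɹhewe

Substitution: /n/ → /ʔ/, /ð/ → /k/, giving /ʔkwəɹhw/.
Syllabifying with onset maximization leaves /ʔ/, /h/, /w/ stranded (at most one coda consonant is licensed; onsets may contain at most 2 consonants).
Each unlicensed consonant becomes the onset of a new syllable: /ʔ/ → /ʔe/, /h/ → /he/, /w/ → /we/.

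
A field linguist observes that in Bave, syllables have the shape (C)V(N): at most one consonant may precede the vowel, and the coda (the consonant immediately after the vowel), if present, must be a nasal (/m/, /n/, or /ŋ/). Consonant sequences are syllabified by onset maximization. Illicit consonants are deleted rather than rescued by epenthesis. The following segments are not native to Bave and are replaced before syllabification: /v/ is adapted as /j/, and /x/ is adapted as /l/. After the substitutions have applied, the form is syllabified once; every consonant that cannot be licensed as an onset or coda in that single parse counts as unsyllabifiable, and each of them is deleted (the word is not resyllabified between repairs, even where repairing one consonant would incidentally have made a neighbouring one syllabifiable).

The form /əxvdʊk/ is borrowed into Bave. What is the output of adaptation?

ədʊ

Substitution: /x/ → /l/, /v/ → /j/, giving /əljdʊk/.
The consonants /l/, /j/, /k/ cannot be parsed into a legal (C)V(N) syllable (only a nasal (/m/, /n/, or /ŋ/) is licensed in coda position; onsets are limited to one consonant).
Each unlicensed consonant is deleted: /l/, /j/, /k/.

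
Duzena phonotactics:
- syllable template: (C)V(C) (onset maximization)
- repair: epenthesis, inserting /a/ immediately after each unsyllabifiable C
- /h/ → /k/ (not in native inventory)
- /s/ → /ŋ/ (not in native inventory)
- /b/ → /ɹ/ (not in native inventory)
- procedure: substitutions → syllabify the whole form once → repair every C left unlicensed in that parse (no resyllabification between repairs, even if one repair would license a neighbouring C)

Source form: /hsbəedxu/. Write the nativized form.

Substitution: /h/ → /k/, /s/ → /ŋ/, /b/ → /ɹ/, giving /kŋɹəedxu/.
Syllabifying with onset maximization leaves /k/, /ŋ/ stranded (at most one coda consonant is licensed; onsets are limited to one consonant).
Epenthesis after each stranded consonant: /k/ → /ka/, /ŋ/ → /ŋa/.

kaŋaɹəedxu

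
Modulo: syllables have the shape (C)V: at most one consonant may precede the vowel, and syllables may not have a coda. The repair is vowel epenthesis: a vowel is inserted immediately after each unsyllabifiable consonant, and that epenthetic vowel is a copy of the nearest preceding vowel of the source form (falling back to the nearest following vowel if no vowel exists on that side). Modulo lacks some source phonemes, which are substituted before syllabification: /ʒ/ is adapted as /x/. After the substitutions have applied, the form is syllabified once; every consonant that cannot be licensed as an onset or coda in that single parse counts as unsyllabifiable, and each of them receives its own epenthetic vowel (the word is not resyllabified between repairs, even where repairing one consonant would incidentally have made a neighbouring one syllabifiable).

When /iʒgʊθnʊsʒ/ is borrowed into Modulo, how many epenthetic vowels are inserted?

4

After substitution the input is /ixgʊθnʊsx/.
The unsyllabifiable consonants are /x/, /θ/, /s/, /x/; each receives one epenthetic vowel.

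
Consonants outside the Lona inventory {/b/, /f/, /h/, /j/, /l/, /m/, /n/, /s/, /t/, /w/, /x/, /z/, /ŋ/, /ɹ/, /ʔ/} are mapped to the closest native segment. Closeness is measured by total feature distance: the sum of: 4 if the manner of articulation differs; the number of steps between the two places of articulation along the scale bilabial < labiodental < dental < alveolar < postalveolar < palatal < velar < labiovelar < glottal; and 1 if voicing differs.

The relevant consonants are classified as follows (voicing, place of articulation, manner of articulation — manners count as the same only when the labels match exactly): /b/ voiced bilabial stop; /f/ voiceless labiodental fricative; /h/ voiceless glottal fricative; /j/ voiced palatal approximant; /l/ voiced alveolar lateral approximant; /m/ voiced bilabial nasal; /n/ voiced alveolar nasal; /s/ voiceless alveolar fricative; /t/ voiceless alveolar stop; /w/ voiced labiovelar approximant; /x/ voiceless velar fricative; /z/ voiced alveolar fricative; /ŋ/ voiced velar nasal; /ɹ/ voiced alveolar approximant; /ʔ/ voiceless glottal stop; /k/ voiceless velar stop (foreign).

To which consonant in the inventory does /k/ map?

ʔ

/ʔ/ is closest: same manner (stop), place distance 2 (velar→glottal), same voicing; total 2. Next closest is /t/ at distance 3.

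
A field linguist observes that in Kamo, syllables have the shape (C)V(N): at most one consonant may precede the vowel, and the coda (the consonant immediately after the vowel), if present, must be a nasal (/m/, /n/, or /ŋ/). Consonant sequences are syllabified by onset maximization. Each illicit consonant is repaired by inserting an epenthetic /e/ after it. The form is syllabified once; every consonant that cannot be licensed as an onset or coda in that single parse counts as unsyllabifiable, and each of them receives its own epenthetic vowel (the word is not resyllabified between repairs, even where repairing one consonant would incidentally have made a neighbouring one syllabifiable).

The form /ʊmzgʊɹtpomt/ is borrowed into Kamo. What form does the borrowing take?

ʊmzegʊɹetepomte

Syllabifying with onset maximization leaves /z/, /ɹ/, /t/, /t/ stranded (only a nasal (/m/, /n/, or /ŋ/) is licensed in coda position; onsets are limited to one consonant).
Epenthesis after each stranded consonant: /z/ → /ze/, /ɹ/ → /ɹe/, /t/ → /te/, /t/ → /te/.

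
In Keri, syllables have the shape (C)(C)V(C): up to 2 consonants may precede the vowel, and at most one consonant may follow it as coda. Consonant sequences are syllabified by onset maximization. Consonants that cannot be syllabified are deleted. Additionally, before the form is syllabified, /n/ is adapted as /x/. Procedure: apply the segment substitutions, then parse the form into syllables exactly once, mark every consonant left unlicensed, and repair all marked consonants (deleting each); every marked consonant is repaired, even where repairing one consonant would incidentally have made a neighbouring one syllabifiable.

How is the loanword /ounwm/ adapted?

Substitution: /n/ → /x/, giving /ouxwm/.
The consonants /w/, /m/ cannot be parsed into a legal (C)(C)V(C) syllable (at most one coda consonant is licensed; onsets may contain at most 2 consonants).
Deletion applies to /w/, /m/.

oux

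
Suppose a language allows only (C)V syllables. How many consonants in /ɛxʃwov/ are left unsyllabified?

3

Under (C)V, the unsyllabifiable consonants are /x/, /ʃ/, /v/ (no codas are permitted; onsets are limited to one consonant).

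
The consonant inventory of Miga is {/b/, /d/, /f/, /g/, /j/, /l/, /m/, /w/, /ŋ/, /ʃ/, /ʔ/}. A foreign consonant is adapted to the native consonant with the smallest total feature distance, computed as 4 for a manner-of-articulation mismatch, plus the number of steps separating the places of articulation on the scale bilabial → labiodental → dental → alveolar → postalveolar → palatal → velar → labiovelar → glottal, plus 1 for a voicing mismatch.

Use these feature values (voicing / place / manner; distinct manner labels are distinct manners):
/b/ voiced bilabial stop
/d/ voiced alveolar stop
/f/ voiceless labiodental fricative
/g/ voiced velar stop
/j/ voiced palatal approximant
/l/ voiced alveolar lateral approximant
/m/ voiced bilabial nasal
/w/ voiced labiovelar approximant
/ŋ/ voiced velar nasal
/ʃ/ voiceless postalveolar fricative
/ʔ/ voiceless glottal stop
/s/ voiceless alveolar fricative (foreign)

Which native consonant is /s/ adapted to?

/ʃ/ is closest: same manner (fricative), place distance 1 (alveolar→postalveolar), same voicing; total 1. Next closest is /f/ at distance 2.

ʃ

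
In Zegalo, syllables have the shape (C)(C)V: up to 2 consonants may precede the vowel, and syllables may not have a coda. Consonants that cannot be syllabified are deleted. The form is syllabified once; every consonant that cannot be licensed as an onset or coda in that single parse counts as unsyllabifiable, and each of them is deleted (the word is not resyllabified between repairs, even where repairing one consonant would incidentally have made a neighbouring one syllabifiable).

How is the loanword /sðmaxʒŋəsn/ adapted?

The consonants /s/, /x/, /s/, /n/ cannot be parsed into a legal (C)(C)V syllable (no codas are permitted; onsets may contain at most 2 consonants).
Each unlicensed consonant is deleted: /s/, /x/, /s/, /n/.

ðmaʒŋə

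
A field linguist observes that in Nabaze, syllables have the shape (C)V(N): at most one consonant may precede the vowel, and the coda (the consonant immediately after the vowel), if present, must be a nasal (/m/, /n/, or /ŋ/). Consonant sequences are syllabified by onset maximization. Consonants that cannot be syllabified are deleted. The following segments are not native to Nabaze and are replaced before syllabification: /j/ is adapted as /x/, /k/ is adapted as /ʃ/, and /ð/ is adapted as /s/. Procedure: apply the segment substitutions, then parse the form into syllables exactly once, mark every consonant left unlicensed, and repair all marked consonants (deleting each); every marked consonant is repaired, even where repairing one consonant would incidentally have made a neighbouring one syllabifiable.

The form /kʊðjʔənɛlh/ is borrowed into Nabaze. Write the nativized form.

ʃʊʔənɛ

Substitution: /k/ → /ʃ/, /ð/ → /s/, /j/ → /x/, giving /ʃʊsxʔənɛlh/.
Under (C)V(N), the unsyllabifiable consonants are /s/, /x/, /l/, /h/ (only a nasal (/m/, /n/, or /ŋ/) is licensed in coda position; onsets are limited to one consonant).
Deletion applies to /s/, /x/, /l/, /h/.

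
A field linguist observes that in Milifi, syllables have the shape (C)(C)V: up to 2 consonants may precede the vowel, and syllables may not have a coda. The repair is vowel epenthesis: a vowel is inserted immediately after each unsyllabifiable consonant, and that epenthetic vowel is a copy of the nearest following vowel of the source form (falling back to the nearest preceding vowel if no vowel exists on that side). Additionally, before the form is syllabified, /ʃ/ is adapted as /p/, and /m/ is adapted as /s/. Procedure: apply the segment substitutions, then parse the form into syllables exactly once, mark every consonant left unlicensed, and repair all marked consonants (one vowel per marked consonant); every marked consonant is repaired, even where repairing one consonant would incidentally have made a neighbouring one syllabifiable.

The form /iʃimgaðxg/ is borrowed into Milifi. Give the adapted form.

ipisgaðaxaga

Substitution: /ʃ/ → /p/, /m/ → /s/, giving /ipisgaðxg/.
Under (C)(C)V, the unsyllabifiable consonants are /ð/, /x/, /g/ (no codas are permitted; onsets may contain at most 2 consonants).
Inserting the epenthetic vowel yields /ð/ → /ða/, /x/ → /xa/, /g/ → /ga/.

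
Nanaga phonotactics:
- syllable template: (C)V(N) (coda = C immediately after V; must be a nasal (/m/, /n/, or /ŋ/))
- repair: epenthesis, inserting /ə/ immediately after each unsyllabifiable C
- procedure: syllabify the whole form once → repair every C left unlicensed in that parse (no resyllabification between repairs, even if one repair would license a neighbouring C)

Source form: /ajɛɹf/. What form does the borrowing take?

ajɛɹəfə

Syllabifying with onset maximization leaves /ɹ/, /f/ stranded (only a nasal (/m/, /n/, or /ŋ/) is licensed in coda position; onsets are limited to one consonant).
Each unlicensed consonant becomes the onset of a new syllable: /ɹ/ → /ɹə/, /f/ → /fə/.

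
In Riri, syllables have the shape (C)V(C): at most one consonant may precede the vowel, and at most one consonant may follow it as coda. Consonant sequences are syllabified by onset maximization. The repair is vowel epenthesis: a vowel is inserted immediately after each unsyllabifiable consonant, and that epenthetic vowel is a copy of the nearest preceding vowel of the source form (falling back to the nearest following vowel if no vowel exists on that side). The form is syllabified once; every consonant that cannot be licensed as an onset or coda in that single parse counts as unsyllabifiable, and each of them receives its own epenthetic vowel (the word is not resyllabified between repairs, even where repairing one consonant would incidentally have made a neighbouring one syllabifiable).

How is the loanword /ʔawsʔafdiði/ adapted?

ʔawsaʔafdiði

Syllabifying with onset maximization leaves /s/ stranded (at most one coda consonant is licensed; onsets are limited to one consonant).
Each unlicensed consonant becomes the onset of a new syllable: /s/ → /sa/.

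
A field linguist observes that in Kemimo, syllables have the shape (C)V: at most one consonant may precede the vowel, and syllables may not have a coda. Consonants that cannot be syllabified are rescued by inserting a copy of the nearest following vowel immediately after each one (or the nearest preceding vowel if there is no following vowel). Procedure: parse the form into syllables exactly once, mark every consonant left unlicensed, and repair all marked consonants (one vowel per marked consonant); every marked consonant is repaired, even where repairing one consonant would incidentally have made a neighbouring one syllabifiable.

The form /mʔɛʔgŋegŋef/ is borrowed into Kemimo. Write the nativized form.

mɛʔɛʔegeŋegeŋefe

The consonants /m/, /ʔ/, /g/, /g/, /f/ cannot be parsed into a legal (C)V syllable (no codas are permitted; onsets are limited to one consonant).
Each unlicensed consonant becomes the onset of a new syllable: /m/ → /mɛ/, /ʔ/ → /ʔe/, /g/ → /ge/, /g/ → /ge/, /f/ → /fe/.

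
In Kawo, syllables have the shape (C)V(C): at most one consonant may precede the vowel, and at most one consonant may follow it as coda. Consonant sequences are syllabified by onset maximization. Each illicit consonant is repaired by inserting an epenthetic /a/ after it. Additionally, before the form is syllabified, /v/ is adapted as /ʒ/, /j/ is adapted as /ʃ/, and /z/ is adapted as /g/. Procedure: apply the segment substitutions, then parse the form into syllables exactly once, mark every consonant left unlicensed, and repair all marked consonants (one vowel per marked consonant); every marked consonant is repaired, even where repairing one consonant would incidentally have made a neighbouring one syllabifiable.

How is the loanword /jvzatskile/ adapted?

Substitution: /j/ → /ʃ/, /v/ → /ʒ/, /z/ → /g/, giving /ʃʒgatskile/.
Syllabifying with onset maximization leaves /ʃ/, /ʒ/, /s/ stranded (at most one coda consonant is licensed; onsets are limited to one consonant).
Inserting the epenthetic vowel yields /ʃ/ → /ʃa/, /ʒ/ → /ʒa/, /s/ → /sa/.

ʃaʒagatsakile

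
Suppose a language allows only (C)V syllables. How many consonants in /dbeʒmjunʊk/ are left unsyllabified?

Under (C)V, the unsyllabifiable consonants are /d/, /ʒ/, /m/, /k/ (no codas are permitted; onsets are limited to one consonant).

4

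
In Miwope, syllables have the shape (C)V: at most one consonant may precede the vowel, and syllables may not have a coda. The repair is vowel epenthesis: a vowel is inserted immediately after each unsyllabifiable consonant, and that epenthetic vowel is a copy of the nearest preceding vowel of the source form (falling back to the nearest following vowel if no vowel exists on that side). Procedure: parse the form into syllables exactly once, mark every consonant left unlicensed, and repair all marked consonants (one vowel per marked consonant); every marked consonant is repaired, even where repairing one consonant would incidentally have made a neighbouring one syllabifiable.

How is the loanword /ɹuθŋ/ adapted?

ɹuθuŋu

Syllabifying with onset maximization leaves /θ/, /ŋ/ stranded (no codas are permitted; onsets are limited to one consonant).
Inserting the epenthetic vowel yields /θ/ → /θu/, /ŋ/ → /ŋu/.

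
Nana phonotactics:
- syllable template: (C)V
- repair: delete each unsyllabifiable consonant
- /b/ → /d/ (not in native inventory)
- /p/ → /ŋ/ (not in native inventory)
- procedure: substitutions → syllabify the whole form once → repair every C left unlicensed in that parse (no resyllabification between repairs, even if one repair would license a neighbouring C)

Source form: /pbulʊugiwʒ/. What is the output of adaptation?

Substitution: /p/ → /ŋ/, /b/ → /d/, giving /ŋdulʊugiwʒ/.
Syllabifying with onset maximization leaves /ŋ/, /w/, /ʒ/ stranded (no codas are permitted; onsets are limited to one consonant).
Deleting the stranded consonants removes /ŋ/, /w/, /ʒ/.

dulʊugi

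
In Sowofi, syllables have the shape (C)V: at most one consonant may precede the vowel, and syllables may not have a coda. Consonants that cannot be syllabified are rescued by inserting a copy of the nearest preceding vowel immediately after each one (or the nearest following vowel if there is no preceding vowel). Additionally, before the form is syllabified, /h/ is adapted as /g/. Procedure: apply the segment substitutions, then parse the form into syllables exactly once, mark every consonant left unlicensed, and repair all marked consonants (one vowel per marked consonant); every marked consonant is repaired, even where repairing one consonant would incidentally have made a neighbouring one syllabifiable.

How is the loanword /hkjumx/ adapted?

gukujumuxu

Substitution: /h/ → /g/, giving /gkjumx/.
Under (C)V, the unsyllabifiable consonants are /g/, /k/, /m/, /x/ (no codas are permitted; onsets are limited to one consonant).
Each unlicensed consonant becomes the onset of a new syllable: /g/ → /gu/, /k/ → /ku/, /m/ → /mu/, /x/ → /xu/.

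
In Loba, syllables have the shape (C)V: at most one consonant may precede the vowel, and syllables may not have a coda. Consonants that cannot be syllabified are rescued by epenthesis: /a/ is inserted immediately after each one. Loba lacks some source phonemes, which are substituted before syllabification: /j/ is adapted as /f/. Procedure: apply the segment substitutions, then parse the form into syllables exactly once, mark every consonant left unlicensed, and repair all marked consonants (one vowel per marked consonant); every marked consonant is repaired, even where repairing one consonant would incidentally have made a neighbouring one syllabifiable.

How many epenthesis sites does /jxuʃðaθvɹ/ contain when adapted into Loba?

After substitution the input is /fxuʃðaθvɹ/.
The unsyllabifiable consonants are /f/, /ʃ/, /θ/, /v/, /ɹ/; each receives one epenthetic vowel.

5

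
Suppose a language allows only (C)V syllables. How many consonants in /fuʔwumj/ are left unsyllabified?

3

Under (C)V, the unsyllabifiable consonants are /ʔ/, /m/, /j/ (no codas are permitted; onsets are limited to one consonant).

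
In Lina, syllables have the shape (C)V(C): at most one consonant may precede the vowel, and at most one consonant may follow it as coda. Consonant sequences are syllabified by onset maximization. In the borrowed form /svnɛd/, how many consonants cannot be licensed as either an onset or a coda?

2

The consonants /s/, /v/ cannot be parsed into a legal (C)V(C) syllable (at most one coda consonant is licensed; onsets are limited to one consonant).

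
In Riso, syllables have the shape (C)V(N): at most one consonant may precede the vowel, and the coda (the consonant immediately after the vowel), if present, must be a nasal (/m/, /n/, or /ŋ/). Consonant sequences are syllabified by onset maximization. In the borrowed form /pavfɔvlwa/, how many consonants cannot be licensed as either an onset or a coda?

The consonants /v/, /v/, /l/ cannot be parsed into a legal (C)V(N) syllable (only a nasal (/m/, /n/, or /ŋ/) is licensed in coda position; onsets are limited to one consonant).

3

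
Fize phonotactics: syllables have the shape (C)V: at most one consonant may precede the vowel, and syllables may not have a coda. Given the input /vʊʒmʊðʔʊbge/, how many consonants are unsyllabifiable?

3

Syllabifying with onset maximization leaves /ʒ/, /ð/, /b/ stranded (no codas are permitted; onsets are limited to one consonant).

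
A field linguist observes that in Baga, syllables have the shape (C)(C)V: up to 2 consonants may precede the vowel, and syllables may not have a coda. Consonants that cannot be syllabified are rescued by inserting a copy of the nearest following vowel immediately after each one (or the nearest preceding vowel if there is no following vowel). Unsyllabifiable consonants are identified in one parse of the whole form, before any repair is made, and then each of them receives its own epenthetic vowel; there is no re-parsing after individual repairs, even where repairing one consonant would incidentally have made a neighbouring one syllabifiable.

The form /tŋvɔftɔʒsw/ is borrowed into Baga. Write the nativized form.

The consonants /t/, /ʒ/, /s/, /w/ cannot be parsed into a legal (C)(C)V syllable (no codas are permitted; onsets may contain at most 2 consonants).
Inserting the epenthetic vowel yields /t/ → /tɔ/, /ʒ/ → /ʒɔ/, /s/ → /sɔ/, /w/ → /wɔ/.

tɔŋvɔftɔʒɔsɔwɔ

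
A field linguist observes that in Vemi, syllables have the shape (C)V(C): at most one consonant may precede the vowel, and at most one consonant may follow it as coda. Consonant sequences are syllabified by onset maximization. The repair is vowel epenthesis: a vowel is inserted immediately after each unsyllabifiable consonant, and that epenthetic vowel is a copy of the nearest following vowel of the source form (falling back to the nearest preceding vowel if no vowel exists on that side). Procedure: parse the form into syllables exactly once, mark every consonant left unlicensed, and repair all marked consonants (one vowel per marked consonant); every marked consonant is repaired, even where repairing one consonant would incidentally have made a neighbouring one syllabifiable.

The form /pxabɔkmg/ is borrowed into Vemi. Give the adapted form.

paxabɔkmɔgɔ

The consonants /p/, /m/, /g/ cannot be parsed into a legal (C)V(C) syllable (at most one coda consonant is licensed; onsets are limited to one consonant).
Each unlicensed consonant becomes the onset of a new syllable: /p/ → /pa/, /m/ → /mɔ/, /g/ → /gɔ/.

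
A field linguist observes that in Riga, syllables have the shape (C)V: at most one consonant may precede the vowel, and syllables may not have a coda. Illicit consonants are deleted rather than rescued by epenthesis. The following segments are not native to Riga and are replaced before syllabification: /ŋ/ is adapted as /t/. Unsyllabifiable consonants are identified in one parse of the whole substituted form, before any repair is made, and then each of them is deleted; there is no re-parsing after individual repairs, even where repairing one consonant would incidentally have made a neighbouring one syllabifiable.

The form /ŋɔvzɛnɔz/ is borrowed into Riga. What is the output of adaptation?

tɔzɛnɔ

Substitution: /ŋ/ → /t/, giving /tɔvzɛnɔz/.
The consonants /v/, /z/ cannot be parsed into a legal (C)V syllable (no codas are permitted; onsets are limited to one consonant).
Each unlicensed consonant is deleted: /v/, /z/.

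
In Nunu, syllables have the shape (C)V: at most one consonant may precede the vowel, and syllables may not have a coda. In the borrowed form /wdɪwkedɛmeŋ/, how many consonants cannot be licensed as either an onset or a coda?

Syllabifying with onset maximization leaves /w/, /w/, /ŋ/ stranded (no codas are permitted; onsets are limited to one consonant).

3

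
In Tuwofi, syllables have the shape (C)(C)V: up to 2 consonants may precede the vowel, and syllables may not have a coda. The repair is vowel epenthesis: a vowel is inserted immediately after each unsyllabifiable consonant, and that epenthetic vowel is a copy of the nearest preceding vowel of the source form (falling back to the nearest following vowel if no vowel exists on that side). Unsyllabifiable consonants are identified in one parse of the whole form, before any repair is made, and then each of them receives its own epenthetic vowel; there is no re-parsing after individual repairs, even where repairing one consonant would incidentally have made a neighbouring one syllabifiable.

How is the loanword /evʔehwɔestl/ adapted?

evʔehwɔesetele

Under (C)(C)V, the unsyllabifiable consonants are /s/, /t/, /l/ (no codas are permitted; onsets may contain at most 2 consonants).
Epenthesis after each stranded consonant: /s/ → /se/, /t/ → /te/, /l/ → /le/.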